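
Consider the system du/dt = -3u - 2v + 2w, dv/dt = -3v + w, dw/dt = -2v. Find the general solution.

u(t) = -C_1e^(-t) + C_2e^(-3t), v(t) = -C_1e^(-t) + C_3e^(-2t), w(t) = -2C_1e^(-t) + C_3e^(-2t)

Coefficient matrix A = [[-3, -2, 2], [0, -3, 1], [0, -2, 0]].
det(A - λI) = 0 gives eigenvalues λ = -1, -3, -2.
For λ=-1: eigenvector (-1,-1,-2).
For λ=-3: eigenvector (1,0,0).
For λ=-2: eigenvector (0,1,1).
General solution: C_1e^(-t)(-1,-1,-2) + C_2e^(-3t)(1,0,0) + C_3e^(-2t)(0,1,1).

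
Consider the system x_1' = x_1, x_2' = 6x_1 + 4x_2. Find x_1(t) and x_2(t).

Coefficient matrix A = [[1, 0], [6, 4]].
Characteristic polynomial det(A - λI) = λ^2 - 5λ + 4 = 0.
Eigenvalues λ = 1, 4.
For λ=1: (A-λI) row 2 is [6, 3], so an eigenvector is (1, -2).
For λ=4: (A-λI) row 1 is [-3, 0], so an eigenvector is (0, -1).
General solution: K_1e^(t)(1,-2) + K_2e^(4t)(0,-1).

x_1(t) = K_1e^(t), x_2(t) = -2K_1e^(t) - K_2e^(4t)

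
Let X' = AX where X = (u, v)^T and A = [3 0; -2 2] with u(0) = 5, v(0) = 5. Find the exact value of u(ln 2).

A = [[3,0],[-2,2]]; eigenvalues λ = 3, 2.
Eigenvectors: (-1,2) for λ=3, (0,1) for λ=2.
From the initial condition, c_1 = -5, c_2 = 15.
u(ln 2) = (-5)(2^3)(-1) + (15)(2^2)(0) = 40.

40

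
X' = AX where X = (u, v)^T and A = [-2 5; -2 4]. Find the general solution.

u(t) = -2c_1e^(t)sin(t) - c_1e^(t)cos(t) - c_2e^(t)sin(t) + 2c_2e^(t)cos(t), v(t) = -c_1e^(t)sin(t) - c_1e^(t)cos(t) - c_2e^(t)sin(t) + c_2e^(t)cos(t)

Coefficient matrix A = [[-2, 5], [-2, 4]].
Characteristic polynomial det(A - λI) = λ^2 - 2λ + 2 = 0.
Eigenvalues λ = 1 ± i (complex conjugate pair).
For λ=1+i: an eigenvector is (-1,-1) - i(-2,-1) = (-1 + 2i, -1 + i).
A real fundamental pair from Re and Im of e^((1+i)t)v: X_1 = e^(t)(cos(t)·(-1,-1) + sin(t)·(-2,-1)), X_2 = e^(t)(sin(t)·(-1,-1) - cos(t)·(-2,-1)).
General solution: c_1X_1 + c_2X_2.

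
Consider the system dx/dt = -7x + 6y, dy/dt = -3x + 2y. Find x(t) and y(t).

Coefficient matrix A = [[-7, 6], [-3, 2]].
Characteristic polynomial det(A - λI) = λ^2 + 5λ + 4 = 0.
Eigenvalues λ = -4, -1.
For λ=-4: (A-λI) row 1 is [-3, 6], so an eigenvector is (2, 1).
For λ=-1: (A-λI) row 1 is [-6, 6], so an eigenvector is (1, 1).
General solution: C_1e^(-4t)(2,1) + C_2e^(-t)(1,1).

x(t) = 2C_1e^(-4t) + C_2e^(-t), y(t) = C_1e^(-4t) + C_2e^(-t)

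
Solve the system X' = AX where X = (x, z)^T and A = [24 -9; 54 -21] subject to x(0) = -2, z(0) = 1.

x(t) = -7e^(6t) + 5e^(-3t), z(t) = -14e^(6t) + 15e^(-3t)

Coefficient matrix A = [[24, -9], [54, -21]].
Characteristic polynomial det(A - λI) = λ^2 - 3λ - 18 = 0.
Eigenvalues λ = -3, 6.
For λ=-3: (A-λI) row 1 is [27, -9], so an eigenvector is (1, 3).
For λ=6: (A-λI) row 1 is [18, -9], so an eigenvector is (1, 2).
General solution: K_1e^(-3t)(1,3) + K_2e^(6t)(1,2).
Applying x(0)=-2, z(0)=1 gives K_1=5, K_2=-7.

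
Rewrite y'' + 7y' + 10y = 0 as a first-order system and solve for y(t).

y(t) = c_1e^(-2t) + c_2e^(-5t)

Let x_1 = y, x_2 = y'. Then x_1' = x_2 and x_2' = -10x_1 - 7x_2.
A = [[0,1],[-10,-7]]; det(A-λI) = λ^2 + 7λ + 10.
Eigenvalues λ = -2, -5 with eigenvectors (1,-2), (1,-5).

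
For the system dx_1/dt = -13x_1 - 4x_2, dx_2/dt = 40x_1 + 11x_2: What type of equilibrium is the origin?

stable spiral

A = [[-13,-4],[40,11]]; det(A-λI) = λ^2 + 2λ + 17.
λ = -1 ± 4i: negative real part.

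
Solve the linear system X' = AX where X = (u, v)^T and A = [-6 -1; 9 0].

Coefficient matrix A = [[-6, -1], [9, 0]].
Characteristic polynomial det(A - λI) = λ^2 + 6λ + 9 = 0.
Single eigenvalue λ = -3 with algebraic multiplicity 2.
Eigenvector v = (1,-3); generalized eigenvector w with (A-λI)w=v is (0,-1).
General solution: e^(-3t)[c_1·v + c_2·(t·v + w)].

u(t) = c_1e^(-3t) + c_2te^(-3t), v(t) = -3c_1e^(-3t) - 3c_2te^(-3t) - c_2e^(-3t)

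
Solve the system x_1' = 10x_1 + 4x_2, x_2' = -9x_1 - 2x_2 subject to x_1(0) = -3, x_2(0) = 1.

Coefficient matrix A = [[10, 4], [-9, -2]].
Characteristic polynomial det(A - λI) = λ^2 - 8λ + 16 = 0.
Single eigenvalue λ = 4 with algebraic multiplicity 2.
Eigenvector v = (-2,3); generalized eigenvector w with (A-λI)w=v is (1,-2).
General solution: e^(4t)[c_1·v + c_2·(t·v + w)].
Applying x_1(0)=-3, x_2(0)=1 gives c_1=5, c_2=7.

x_1(t) = -14te^(4t) - 3e^(4t), x_2(t) = 21te^(4t) + e^(4t)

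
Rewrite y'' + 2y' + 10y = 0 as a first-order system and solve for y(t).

Let x_1 = y, x_2 = y'. Then x_1' = x_2 and x_2' = -10x_1 - 2x_2.
A = [[0,1],[-10,-2]]; det(A-λI) = λ^2 + 2λ + 10.
Eigenvalues λ = -1 ± 3i.

y(t) = K_1e^(-t)cos(3t) + K_2e^(-t)sin(3t)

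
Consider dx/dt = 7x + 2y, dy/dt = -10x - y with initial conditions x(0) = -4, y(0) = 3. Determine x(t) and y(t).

Coefficient matrix A = [[7, 2], [-10, -1]].
Characteristic polynomial det(A - λI) = λ^2 - 6λ + 13 = 0.
Eigenvalues λ = 3 ± 2i (complex conjugate pair).
For λ=3+2i: an eigenvector is (1,-2) - i(0,-1) = (1, -2 + i).
A real fundamental pair from Re and Im of e^((3+2i)t)v: X_1 = e^(3t)(cos(2t)·(1,-2) + sin(2t)·(0,-1)), X_2 = e^(3t)(sin(2t)·(1,-2) - cos(2t)·(0,-1)).
General solution: c_1X_1 + c_2X_2.
Applying x(0)=-4, y(0)=3 gives c_1=-4, c_2=-5.

x(t) = -5e^(3t)sin(2t) - 4e^(3t)cos(2t), y(t) = 14e^(3t)sin(2t) + 3e^(3t)cos(2t)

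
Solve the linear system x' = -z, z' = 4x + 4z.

Coefficient matrix A = [[0, -1], [4, 4]].
Characteristic polynomial det(A - λI) = λ^2 - 4λ + 4 = 0.
Single eigenvalue λ = 2 with algebraic multiplicity 2.
Eigenvector v = (1,-2); generalized eigenvector w with (A-λI)w=v is (1,-3).
General solution: e^(2t)[C_1·v + C_2·(t·v + w)].

x(t) = C_1e^(2t) + C_2te^(2t) + C_2e^(2t), z(t) = -2C_1e^(2t) - 2C_2te^(2t) - 3C_2e^(2t)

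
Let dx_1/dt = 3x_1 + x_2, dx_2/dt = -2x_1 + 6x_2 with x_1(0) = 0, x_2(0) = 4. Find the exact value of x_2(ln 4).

7168

A = [[3,1],[-2,6]]; eigenvalues λ = 5, 4.
Eigenvectors: (-1,-2) for λ=5, (-1,-1) for λ=4.
From the initial condition, c_1 = -4, c_2 = 4.
x_2(ln 4) = (-4)(4^5)(-2) + (4)(4^4)(-1) = 7168.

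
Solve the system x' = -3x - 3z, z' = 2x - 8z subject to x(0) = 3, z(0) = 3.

Coefficient matrix A = [[-3, -3], [2, -8]].
Characteristic polynomial det(A - λI) = λ^2 + 11λ + 30 = 0.
Eigenvalues λ = -5, -6.
For λ=-5: (A-λI) row 1 is [2, -3], so an eigenvector is (-3, -2).
For λ=-6: (A-λI) row 1 is [3, -3], so an eigenvector is (1, 1).
General solution: C_1e^(-5t)(-3,-2) + C_2e^(-6t)(1,1).
Applying x(0)=3, z(0)=3 gives C_1=0, C_2=3.

x(t) = 3e^(-6t), z(t) = 3e^(-6t)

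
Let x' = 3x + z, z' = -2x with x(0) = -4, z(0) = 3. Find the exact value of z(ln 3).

39

A = [[3,1],[-2,0]]; eigenvalues λ = 2, 1.
Eigenvectors: (-1,1) for λ=2, (-1,2) for λ=1.
From the initial condition, c_1 = 5, c_2 = -1.
z(ln 3) = (5)(3^2)(1) + (-1)(3^1)(2) = 39.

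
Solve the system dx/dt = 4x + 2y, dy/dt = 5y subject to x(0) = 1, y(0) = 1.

x(t) = 2e^(5t) - e^(4t), y(t) = e^(5t)

Coefficient matrix A = [[4, 2], [0, 5]].
Characteristic polynomial det(A - λI) = λ^2 - 9λ + 20 = 0.
Eigenvalues λ = 5, 4.
For λ=5: (A-λI) row 1 is [-1, 2], so an eigenvector is (-2, -1).
For λ=4: (A-λI) row 1 is [0, 2], so an eigenvector is (1, 0).
General solution: c_1e^(5t)(-2,-1) + c_2e^(4t)(1,0).
Applying x(0)=1, y(0)=1 gives c_1=-1, c_2=-1.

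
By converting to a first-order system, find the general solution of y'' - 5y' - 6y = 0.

Let x_1 = y, x_2 = y'. Then x_1' = x_2 and x_2' = 6x_1 + 5x_2.
A = [[0,1],[6,5]]; det(A-λI) = λ^2 - 5λ - 6.
Eigenvalues λ = 6, -1 with eigenvectors (1,6), (1,-1).

y(t) = c_1e^(6t) + c_2e^(-t)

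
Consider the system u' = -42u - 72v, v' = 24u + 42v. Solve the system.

u(t) = 3K_1e^(6t) + 2K_2e^(-6t), v(t) = -2K_1e^(6t) - K_2e^(-6t)

Coefficient matrix A = [[-42, -72], [24, 42]].
Characteristic polynomial det(A - λI) = λ^2 - 36 = 0.
Eigenvalues λ = 6, -6.
For λ=6: (A-λI) row 1 is [-48, -72], so an eigenvector is (3, -2).
For λ=-6: (A-λI) row 1 is [-36, -72], so an eigenvector is (2, -1).
General solution: K_1e^(6t)(3,-2) + K_2e^(-6t)(2,-1).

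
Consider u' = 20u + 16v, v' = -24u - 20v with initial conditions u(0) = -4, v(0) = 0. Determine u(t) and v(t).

Coefficient matrix A = [[20, 16], [-24, -20]].
Characteristic polynomial det(A - λI) = λ^2 - 16 = 0.
Eigenvalues λ = -4, 4.
For λ=-4: (A-λI) row 1 is [24, 16], so an eigenvector is (2, -3).
For λ=4: (A-λI) row 1 is [16, 16], so an eigenvector is (-1, 1).
General solution: C_1e^(-4t)(2,-3) + C_2e^(4t)(-1,1).
Applying u(0)=-4, v(0)=0 gives C_1=4, C_2=12.

u(t) = -12e^(4t) + 8e^(-4t), v(t) = 12e^(4t) - 12e^(-4t)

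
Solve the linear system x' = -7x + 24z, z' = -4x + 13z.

x(t) = 3c_1e^(t) - 2c_2e^(5t), z(t) = c_1e^(t) - c_2e^(5t)

Coefficient matrix A = [[-7, 24], [-4, 13]].
Characteristic polynomial det(A - λI) = λ^2 - 6λ + 5 = 0.
Eigenvalues λ = 1, 5.
For λ=1: (A-λI) row 1 is [-8, 24], so an eigenvector is (3, 1).
For λ=5: (A-λI) row 1 is [-12, 24], so an eigenvector is (-2, -1).
General solution: c_1e^(t)(3,1) + c_2e^(5t)(-2,-1).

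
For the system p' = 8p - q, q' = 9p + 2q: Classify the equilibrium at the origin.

unstable improper node

A = [[8,-1],[9,2]]; det(A-λI) = λ^2 - 10λ + 25.
repeated λ = 5 with a single eigenvector.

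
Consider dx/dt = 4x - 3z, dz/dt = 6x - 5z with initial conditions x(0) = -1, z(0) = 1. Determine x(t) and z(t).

Coefficient matrix A = [[4, -3], [6, -5]].
Characteristic polynomial det(A - λI) = λ^2 + λ - 2 = 0.
Eigenvalues λ = -2, 1.
For λ=-2: (A-λI) row 1 is [6, -3], so an eigenvector is (1, 2).
For λ=1: (A-λI) row 1 is [3, -3], so an eigenvector is (-1, -1).
General solution: C_1e^(-2t)(1,2) + C_2e^(t)(-1,-1).
Applying x(0)=-1, z(0)=1 gives C_1=2, C_2=3.

x(t) = -3e^(t) + 2e^(-2t), z(t) = -3e^(t) + 4e^(-2t)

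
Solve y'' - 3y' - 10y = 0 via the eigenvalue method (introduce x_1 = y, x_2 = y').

y(t) = c_1e^(-2t) + c_2e^(5t)

Let x_1 = y, x_2 = y'. Then x_1' = x_2 and x_2' = 10x_1 + 3x_2.
A = [[0,1],[10,3]]; det(A-λI) = λ^2 - 3λ - 10.
Eigenvalues λ = -2, 5 with eigenvectors (1,-2), (1,5).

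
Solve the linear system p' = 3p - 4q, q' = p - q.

Coefficient matrix A = [[3, -4], [1, -1]].
Characteristic polynomial det(A - λI) = λ^2 - 2λ + 1 = 0.
Single eigenvalue λ = 1 with algebraic multiplicity 2.
Eigenvector v = (-2,-1); generalized eigenvector w with (A-λI)w=v is (-3,-1).
General solution: e^(t)[K_1·v + K_2·(t·v + w)].

p(t) = -2K_1e^(t) - 2K_2te^(t) - 3K_2e^(t), q(t) = -K_1e^(t) - K_2te^(t) - K_2e^(t)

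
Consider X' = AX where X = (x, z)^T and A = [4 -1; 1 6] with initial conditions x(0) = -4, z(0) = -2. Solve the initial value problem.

Coefficient matrix A = [[4, -1], [1, 6]].
Characteristic polynomial det(A - λI) = λ^2 - 10λ + 25 = 0.
Single eigenvalue λ = 5 with algebraic multiplicity 2.
Eigenvector v = (1,-1); generalized eigenvector w with (A-λI)w=v is (-2,1).
General solution: e^(5t)[K_1·v + K_2·(t·v + w)].
Applying x(0)=-4, z(0)=-2 gives K_1=8, K_2=6.

x(t) = 6te^(5t) - 4e^(5t), z(t) = -6te^(5t) - 2e^(5t)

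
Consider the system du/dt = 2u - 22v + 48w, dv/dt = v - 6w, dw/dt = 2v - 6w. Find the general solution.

u(t) = C_1e^(2t) + 6C_2e^(-3t) - C_3e^(-2t), v(t) = -3C_2e^(-3t) + 2C_3e^(-2t), w(t) = -2C_2e^(-3t) + C_3e^(-2t)

Coefficient matrix A = [[2, -22, 48], [0, 1, -6], [0, 2, -6]].
det(A - λI) = 0 gives eigenvalues λ = 2, -3, -2.
For λ=2: eigenvector (1,0,0).
For λ=-3: eigenvector (6,-3,-2).
For λ=-2: eigenvector (-1,2,1).
General solution: C_1e^(2t)(1,0,0) + C_2e^(-3t)(6,-3,-2) + C_3e^(-2t)(-1,2,1).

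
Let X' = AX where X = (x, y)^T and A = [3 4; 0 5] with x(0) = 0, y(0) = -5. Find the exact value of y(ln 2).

-160

A = [[3,4],[0,5]]; eigenvalues λ = 3, 5.
Eigenvectors: (-1,0) for λ=3, (-2,-1) for λ=5.
From the initial condition, c_1 = -10, c_2 = 5.
y(ln 2) = (-10)(2^3)(0) + (5)(2^5)(-1) = -160.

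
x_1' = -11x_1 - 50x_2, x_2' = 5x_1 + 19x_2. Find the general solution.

x_1(t) = C_1e^(4t)sin(5t) + 3C_1e^(4t)cos(5t) + 3C_2e^(4t)sin(5t) - C_2e^(4t)cos(5t), x_2(t) = -C_1e^(4t)cos(5t) - C_2e^(4t)sin(5t)

Coefficient matrix A = [[-11, -50], [5, 19]].
Characteristic polynomial det(A - λI) = λ^2 - 8λ + 41 = 0.
Eigenvalues λ = 4 ± 5i (complex conjugate pair).
For λ=4+5i: an eigenvector is (3,-1) - i(1,0) = (3 - i, -1).
A real fundamental pair from Re and Im of e^((4+5i)t)v: X_1 = e^(4t)(cos(5t)·(3,-1) + sin(5t)·(1,0)), X_2 = e^(4t)(sin(5t)·(3,-1) - cos(5t)·(1,0)).
General solution: C_1X_1 + C_2X_2.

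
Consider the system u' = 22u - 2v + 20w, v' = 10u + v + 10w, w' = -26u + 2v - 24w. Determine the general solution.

Coefficient matrix A = [[22, -2, 20], [10, 1, 10], [-26, 2, -24]].
det(A - λI) = 0 gives eigenvalues λ = 2, 1, -4.
For λ=2: eigenvector (1,0,-1).
For λ=1: eigenvector (2,1,-2).
For λ=-4: eigenvector (-4,-2,5).
General solution: c_1e^(2t)(1,0,-1) + c_2e^(t)(2,1,-2) + c_3e^(-4t)(-4,-2,5).

u(t) = c_1e^(2t) + 2c_2e^(t) - 4c_3e^(-4t), v(t) = c_2e^(t) - 2c_3e^(-4t), w(t) = -c_1e^(2t) - 2c_2e^(t) + 5c_3e^(-4t)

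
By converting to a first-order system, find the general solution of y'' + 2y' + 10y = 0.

Let x_1 = y, x_2 = y'. Then x_1' = x_2 and x_2' = -10x_1 - 2x_2.
A = [[0,1],[-10,-2]]; det(A-λI) = λ^2 + 2λ + 10.
Eigenvalues λ = -1 ± 3i.

y(t) = c_1e^(-t)cos(3t) + c_2e^(-t)sin(3t)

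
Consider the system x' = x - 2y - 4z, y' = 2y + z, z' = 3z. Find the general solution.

Coefficient matrix A = [[1, -2, -4], [0, 2, 1], [0, 0, 3]].
det(A - λI) = 0 gives eigenvalues λ = 2, 1, 3.
For λ=2: eigenvector (-2,1,0).
For λ=1: eigenvector (1,0,0).
For λ=3: eigenvector (-3,1,1).
General solution: C_1e^(2t)(-2,1,0) + C_2e^(t)(1,0,0) + C_3e^(3t)(-3,1,1).

x(t) = -2C_1e^(2t) + C_2e^(t) - 3C_3e^(3t), y(t) = C_1e^(2t) + C_3e^(3t), z(t) = C_3e^(3t)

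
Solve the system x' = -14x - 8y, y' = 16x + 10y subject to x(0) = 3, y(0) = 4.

Coefficient matrix A = [[-14, -8], [16, 10]].
Characteristic polynomial det(A - λI) = λ^2 + 4λ - 12 = 0.
Eigenvalues λ = 2, -6.
For λ=2: (A-λI) row 1 is [-16, -8], so an eigenvector is (-1, 2).
For λ=-6: (A-λI) row 1 is [-8, -8], so an eigenvector is (-1, 1).
General solution: K_1e^(2t)(-1,2) + K_2e^(-6t)(-1,1).
Applying x(0)=3, y(0)=4 gives K_1=7, K_2=-10.

x(t) = -7e^(2t) + 10e^(-6t), y(t) = 14e^(2t) - 10e^(-6t)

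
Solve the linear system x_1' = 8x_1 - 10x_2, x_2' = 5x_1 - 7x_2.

Coefficient matrix A = [[8, -10], [5, -7]].
Characteristic polynomial det(A - λI) = λ^2 - λ - 6 = 0.
Eigenvalues λ = -2, 3.
For λ=-2: (A-λI) row 1 is [10, -10], so an eigenvector is (-1, -1).
For λ=3: (A-λI) row 1 is [5, -10], so an eigenvector is (-2, -1).
General solution: c_1e^(-2t)(-1,-1) + c_2e^(3t)(-2,-1).

x_1(t) = -c_1e^(-2t) - 2c_2e^(3t), x_2(t) = -c_1e^(-2t) - c_2e^(3t)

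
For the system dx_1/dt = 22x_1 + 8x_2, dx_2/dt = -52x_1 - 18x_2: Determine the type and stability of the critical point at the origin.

A = [[22,8],[-52,-18]]; det(A-λI) = λ^2 - 4λ + 20.
λ = 2 ± 4i: positive real part.

unstable spiral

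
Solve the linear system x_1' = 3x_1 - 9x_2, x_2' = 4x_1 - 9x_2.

x_1(t) = 3c_1e^(-3t) + 3c_2te^(-3t) - c_2e^(-3t), x_2(t) = 2c_1e^(-3t) + 2c_2te^(-3t) - c_2e^(-3t)

Coefficient matrix A = [[3, -9], [4, -9]].
Characteristic polynomial det(A - λI) = λ^2 + 6λ + 9 = 0.
Single eigenvalue λ = -3 with algebraic multiplicity 2.
Eigenvector v = (3,2); generalized eigenvector w with (A-λI)w=v is (-1,-1).
General solution: e^(-3t)[c_1·v + c_2·(t·v + w)].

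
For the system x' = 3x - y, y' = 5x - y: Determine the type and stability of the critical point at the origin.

unstable spiral

A = [[3,-1],[5,-1]]; det(A-λI) = λ^2 - 2λ + 2.
λ = 1 ± i: positive real part.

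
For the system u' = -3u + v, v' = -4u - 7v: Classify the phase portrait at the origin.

stable improper node

A = [[-3,1],[-4,-7]]; det(A-λI) = λ^2 + 10λ + 25.
repeated λ = -5 with a single eigenvector.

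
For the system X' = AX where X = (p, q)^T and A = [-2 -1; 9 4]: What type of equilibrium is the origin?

unstable improper node

A = [[-2,-1],[9,4]]; det(A-λI) = λ^2 - 2λ + 1.
repeated λ = 1 with a single eigenvector.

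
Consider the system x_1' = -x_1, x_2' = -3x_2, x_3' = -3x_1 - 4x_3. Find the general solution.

x_1(t) = K_3e^(-t), x_2(t) = K_2e^(-3t), x_3(t) = K_1e^(-4t) - K_3e^(-t)

Coefficient matrix A = [[-1, 0, 0], [0, -3, 0], [-3, 0, -4]].
det(A - λI) = 0 gives eigenvalues λ = -4, -3, -1.
For λ=-4: eigenvector (0,0,1).
For λ=-3: eigenvector (0,1,0).
For λ=-1: eigenvector (1,0,-1).
General solution: K_1e^(-4t)(0,0,1) + K_2e^(-3t)(0,1,0) + K_3e^(-t)(1,0,-1).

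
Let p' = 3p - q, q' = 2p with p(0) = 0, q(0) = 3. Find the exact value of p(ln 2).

A = [[3,-1],[2,0]]; eigenvalues λ = 2, 1.
Eigenvectors: (1,1) for λ=2, (1,2) for λ=1.
From the initial condition, c_1 = -3, c_2 = 3.
p(ln 2) = (-3)(2^2)(1) + (3)(2^1)(1) = -6.

-6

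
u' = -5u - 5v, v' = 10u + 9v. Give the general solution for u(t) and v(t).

Coefficient matrix A = [[-5, -5], [10, 9]].
Characteristic polynomial det(A - λI) = λ^2 - 4λ + 5 = 0.
Eigenvalues λ = 2 ± i (complex conjugate pair).
For λ=2+i: an eigenvector is (-2,3) - i(-1,1) = (-2 + i, 3 - i).
A real fundamental pair from Re and Im of e^((2+i)t)v: X_1 = e^(2t)(cos(t)·(-2,3) + sin(t)·(-1,1)), X_2 = e^(2t)(sin(t)·(-2,3) - cos(t)·(-1,1)).
General solution: K_1X_1 + K_2X_2.

u(t) = -K_1e^(2t)sin(t) - 2K_1e^(2t)cos(t) - 2K_2e^(2t)sin(t) + K_2e^(2t)cos(t), v(t) = K_1e^(2t)sin(t) + 3K_1e^(2t)cos(t) + 3K_2e^(2t)sin(t) - K_2e^(2t)cos(t)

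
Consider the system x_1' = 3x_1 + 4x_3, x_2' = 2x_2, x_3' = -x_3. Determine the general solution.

x_1(t) = K_2e^(3t) - K_3e^(-t), x_2(t) = K_1e^(2t), x_3(t) = K_3e^(-t)

Coefficient matrix A = [[3, 0, 4], [0, 2, 0], [0, 0, -1]].
det(A - λI) = 0 gives eigenvalues λ = 2, 3, -1.
For λ=2: eigenvector (0,1,0).
For λ=3: eigenvector (1,0,0).
For λ=-1: eigenvector (-1,0,1).
General solution: K_1e^(2t)(0,1,0) + K_2e^(3t)(1,0,0) + K_3e^(-t)(-1,0,1).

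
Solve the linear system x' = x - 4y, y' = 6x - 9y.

Coefficient matrix A = [[1, -4], [6, -9]].
Characteristic polynomial det(A - λI) = λ^2 + 8λ + 15 = 0.
Eigenvalues λ = -3, -5.
For λ=-3: (A-λI) row 1 is [4, -4], so an eigenvector is (1, 1).
For λ=-5: (A-λI) row 1 is [6, -4], so an eigenvector is (-2, -3).
General solution: K_1e^(-3t)(1,1) + K_2e^(-5t)(-2,-3).

x(t) = K_1e^(-3t) - 2K_2e^(-5t), y(t) = K_1e^(-3t) - 3K_2e^(-5t)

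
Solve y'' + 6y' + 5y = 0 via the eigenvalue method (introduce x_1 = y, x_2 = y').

Let x_1 = y, x_2 = y'. Then x_1' = x_2 and x_2' = -5x_1 - 6x_2.
A = [[0,1],[-5,-6]]; det(A-λI) = λ^2 + 6λ + 5.
Eigenvalues λ = -1, -5 with eigenvectors (1,-1), (1,-5).

y(t) = K_1e^(-t) + K_2e^(-5t)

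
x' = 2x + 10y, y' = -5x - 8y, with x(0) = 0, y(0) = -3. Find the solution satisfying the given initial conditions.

x(t) = -6e^(-3t)sin(5t), y(t) = 3e^(-3t)sin(5t) - 3e^(-3t)cos(5t)

Coefficient matrix A = [[2, 10], [-5, -8]].
Characteristic polynomial det(A - λI) = λ^2 + 6λ + 34 = 0.
Eigenvalues λ = -3 ± 5i (complex conjugate pair).
For λ=-3+5i: an eigenvector is (1,-1) - i(-1,0) = (1 + i, -1).
A real fundamental pair from Re and Im of e^((-3+5i)t)v: X_1 = e^(-3t)(cos(5t)·(1,-1) + sin(5t)·(-1,0)), X_2 = e^(-3t)(sin(5t)·(1,-1) - cos(5t)·(-1,0)).
General solution: K_1X_1 + K_2X_2.
Applying x(0)=0, y(0)=-3 gives K_1=3, K_2=-3.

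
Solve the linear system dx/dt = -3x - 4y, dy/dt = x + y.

Coefficient matrix A = [[-3, -4], [1, 1]].
Characteristic polynomial det(A - λI) = λ^2 + 2λ + 1 = 0.
Single eigenvalue λ = -1 with algebraic multiplicity 2.
Eigenvector v = (2,-1); generalized eigenvector w with (A-λI)w=v is (3,-2).
General solution: e^(-t)[c_1·v + c_2·(t·v + w)].

x(t) = 2c_1e^(-t) + 2c_2te^(-t) + 3c_2e^(-t), y(t) = -c_1e^(-t) - c_2te^(-t) - 2c_2e^(-t)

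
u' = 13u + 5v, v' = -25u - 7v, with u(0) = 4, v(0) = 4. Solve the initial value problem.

u(t) = 12e^(3t)sin(5t) + 4e^(3t)cos(5t), v(t) = -28e^(3t)sin(5t) + 4e^(3t)cos(5t)

Coefficient matrix A = [[13, 5], [-25, -7]].
Characteristic polynomial det(A - λI) = λ^2 - 6λ + 34 = 0.
Eigenvalues λ = 3 ± 5i (complex conjugate pair).
For λ=3+5i: an eigenvector is (1,-2) - i(0,-1) = (1, -2 + i).
A real fundamental pair from Re and Im of e^((3+5i)t)v: X_1 = e^(3t)(cos(5t)·(1,-2) + sin(5t)·(0,-1)), X_2 = e^(3t)(sin(5t)·(1,-2) - cos(5t)·(0,-1)).
General solution: K_1X_1 + K_2X_2.
Applying u(0)=4, v(0)=4 gives K_1=4, K_2=12.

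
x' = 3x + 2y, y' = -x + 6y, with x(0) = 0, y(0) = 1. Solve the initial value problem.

Coefficient matrix A = [[3, 2], [-1, 6]].
Characteristic polynomial det(A - λI) = λ^2 - 9λ + 20 = 0.
Eigenvalues λ = 5, 4.
For λ=5: (A-λI) row 1 is [-2, 2], so an eigenvector is (1, 1).
For λ=4: (A-λI) row 1 is [-1, 2], so an eigenvector is (2, 1).
General solution: c_1e^(5t)(1,1) + c_2e^(4t)(2,1).
Applying x(0)=0, y(0)=1 gives c_1=2, c_2=-1.

x(t) = 2e^(5t) - 2e^(4t), y(t) = 2e^(5t) - e^(4t)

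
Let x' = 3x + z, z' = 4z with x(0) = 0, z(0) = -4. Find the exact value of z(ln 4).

-1024

A = [[3,1],[0,4]]; eigenvalues λ = 3, 4.
Eigenvectors: (-1,0) for λ=3, (1,1) for λ=4.
From the initial condition, c_1 = -4, c_2 = -4.
z(ln 4) = (-4)(4^3)(0) + (-4)(4^4)(1) = -1024.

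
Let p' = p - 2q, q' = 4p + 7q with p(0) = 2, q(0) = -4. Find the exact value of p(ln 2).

A = [[1,-2],[4,7]]; eigenvalues λ = 3, 5.
Eigenvectors: (-1,1) for λ=3, (1,-2) for λ=5.
From the initial condition, c_1 = 0, c_2 = 2.
p(ln 2) = (0)(2^3)(-1) + (2)(2^5)(1) = 64.

64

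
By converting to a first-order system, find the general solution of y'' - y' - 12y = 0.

y(t) = C_1e^(-3t) + C_2e^(4t)

Let x_1 = y, x_2 = y'. Then x_1' = x_2 and x_2' = 12x_1 + x_2.
A = [[0,1],[12,1]]; det(A-λI) = λ^2 - λ - 12.
Eigenvalues λ = -3, 4 with eigenvectors (1,-3), (1,4).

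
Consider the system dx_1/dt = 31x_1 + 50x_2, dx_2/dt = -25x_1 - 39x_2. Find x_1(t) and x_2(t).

Coefficient matrix A = [[31, 50], [-25, -39]].
Characteristic polynomial det(A - λI) = λ^2 + 8λ + 41 = 0.
Eigenvalues λ = -4 ± 5i (complex conjugate pair).
For λ=-4+5i: an eigenvector is (1,-1) - i(-3,2) = (1 + 3i, -1 - 2i).
A real fundamental pair from Re and Im of e^((-4+5i)t)v: X_1 = e^(-4t)(cos(5t)·(1,-1) + sin(5t)·(-3,2)), X_2 = e^(-4t)(sin(5t)·(1,-1) - cos(5t)·(-3,2)).
General solution: c_1X_1 + c_2X_2.

x_1(t) = -3c_1e^(-4t)sin(5t) + c_1e^(-4t)cos(5t) + c_2e^(-4t)sin(5t) + 3c_2e^(-4t)cos(5t), x_2(t) = 2c_1e^(-4t)sin(5t) - c_1e^(-4t)cos(5t) - c_2e^(-4t)sin(5t) - 2c_2e^(-4t)cos(5t)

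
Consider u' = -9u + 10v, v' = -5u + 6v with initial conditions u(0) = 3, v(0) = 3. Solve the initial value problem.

Coefficient matrix A = [[-9, 10], [-5, 6]].
Characteristic polynomial det(A - λI) = λ^2 + 3λ - 4 = 0.
Eigenvalues λ = 1, -4.
For λ=1: (A-λI) row 1 is [-10, 10], so an eigenvector is (-1, -1).
For λ=-4: (A-λI) row 1 is [-5, 10], so an eigenvector is (-2, -1).
General solution: K_1e^(t)(-1,-1) + K_2e^(-4t)(-2,-1).
Applying u(0)=3, v(0)=3 gives K_1=-3, K_2=0.

u(t) = 3e^(t), v(t) = 3e^(t)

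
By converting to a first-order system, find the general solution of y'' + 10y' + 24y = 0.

Let x_1 = y, x_2 = y'. Then x_1' = x_2 and x_2' = -24x_1 - 10x_2.
A = [[0,1],[-24,-10]]; det(A-λI) = λ^2 + 10λ + 24.
Eigenvalues λ = -6, -4 with eigenvectors (1,-6), (1,-4).

y(t) = C_1e^(-6t) + C_2e^(-4t)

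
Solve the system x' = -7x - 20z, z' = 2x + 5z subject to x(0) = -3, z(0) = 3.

x(t) = -21e^(-t)sin(2t) - 3e^(-t)cos(2t), z(t) = 6e^(-t)sin(2t) + 3e^(-t)cos(2t)

Coefficient matrix A = [[-7, -20], [2, 5]].
Characteristic polynomial det(A - λI) = λ^2 + 2λ + 5 = 0.
Eigenvalues λ = -1 ± 2i (complex conjugate pair).
For λ=-1+2i: an eigenvector is (-1,0) - i(3,-1) = (-1 - 3i, 0 + i).
A real fundamental pair from Re and Im of e^((-1+2i)t)v: X_1 = e^(-t)(cos(2t)·(-1,0) + sin(2t)·(3,-1)), X_2 = e^(-t)(sin(2t)·(-1,0) - cos(2t)·(3,-1)).
General solution: c_1X_1 + c_2X_2.
Applying x(0)=-3, z(0)=3 gives c_1=-6, c_2=3.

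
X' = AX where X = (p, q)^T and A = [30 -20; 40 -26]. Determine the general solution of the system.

p(t) = -c_1e^(2t)sin(4t) + 2c_1e^(2t)cos(4t) + 2c_2e^(2t)sin(4t) + c_2e^(2t)cos(4t), q(t) = -c_1e^(2t)sin(4t) + 3c_1e^(2t)cos(4t) + 3c_2e^(2t)sin(4t) + c_2e^(2t)cos(4t)

Coefficient matrix A = [[30, -20], [40, -26]].
Characteristic polynomial det(A - λI) = λ^2 - 4λ + 20 = 0.
Eigenvalues λ = 2 ± 4i (complex conjugate pair).
For λ=2+4i: an eigenvector is (2,3) - i(-1,-1) = (2 + i, 3 + i).
A real fundamental pair from Re and Im of e^((2+4i)t)v: X_1 = e^(2t)(cos(4t)·(2,3) + sin(4t)·(-1,-1)), X_2 = e^(2t)(sin(4t)·(2,3) - cos(4t)·(-1,-1)).
General solution: c_1X_1 + c_2X_2.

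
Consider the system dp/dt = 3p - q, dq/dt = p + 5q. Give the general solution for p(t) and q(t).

p(t) = -C_1e^(4t) - C_2te^(4t) + 2C_2e^(4t), q(t) = C_1e^(4t) + C_2te^(4t) - C_2e^(4t)

Coefficient matrix A = [[3, -1], [1, 5]].
Characteristic polynomial det(A - λI) = λ^2 - 8λ + 16 = 0.
Single eigenvalue λ = 4 with algebraic multiplicity 2.
Eigenvector v = (-1,1); generalized eigenvector w with (A-λI)w=v is (2,-1).
General solution: e^(4t)[C_1·v + C_2·(t·v + w)].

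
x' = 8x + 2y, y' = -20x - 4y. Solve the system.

Coefficient matrix A = [[8, 2], [-20, -4]].
Characteristic polynomial det(A - λI) = λ^2 - 4λ + 8 = 0.
Eigenvalues λ = 2 ± 2i (complex conjugate pair).
For λ=2+2i: an eigenvector is (-1,3) - i(0,1) = (-1, 3 - i).
A real fundamental pair from Re and Im of e^((2+2i)t)v: X_1 = e^(2t)(cos(2t)·(-1,3) + sin(2t)·(0,1)), X_2 = e^(2t)(sin(2t)·(-1,3) - cos(2t)·(0,1)).
General solution: K_1X_1 + K_2X_2.

x(t) = -K_1e^(2t)cos(2t) - K_2e^(2t)sin(2t), y(t) = K_1e^(2t)sin(2t) + 3K_1e^(2t)cos(2t) + 3K_2e^(2t)sin(2t) - K_2e^(2t)cos(2t)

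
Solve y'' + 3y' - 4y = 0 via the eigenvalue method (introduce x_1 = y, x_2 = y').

y(t) = C_1e^(-4t) + C_2e^(t)

Let x_1 = y, x_2 = y'. Then x_1' = x_2 and x_2' = 4x_1 - 3x_2.
A = [[0,1],[4,-3]]; det(A-λI) = λ^2 + 3λ - 4.
Eigenvalues λ = -4, 1 with eigenvectors (1,-4), (1,1).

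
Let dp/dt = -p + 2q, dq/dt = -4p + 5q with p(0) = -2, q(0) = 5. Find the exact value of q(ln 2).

A = [[-1,2],[-4,5]]; eigenvalues λ = 3, 1.
Eigenvectors: (-1,-2) for λ=3, (1,1) for λ=1.
From the initial condition, c_1 = -7, c_2 = -9.
q(ln 2) = (-7)(2^3)(-2) + (-9)(2^1)(1) = 94.

94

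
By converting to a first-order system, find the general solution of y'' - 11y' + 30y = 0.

y(t) = K_1e^(5t) + K_2e^(6t)

Let x_1 = y, x_2 = y'. Then x_1' = x_2 and x_2' = -30x_1 + 11x_2.
A = [[0,1],[-30,11]]; det(A-λI) = λ^2 - 11λ + 30.
Eigenvalues λ = 5, 6 with eigenvectors (1,5), (1,6).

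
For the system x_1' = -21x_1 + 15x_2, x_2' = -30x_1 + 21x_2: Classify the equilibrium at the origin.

center

A = [[-21,15],[-30,21]]; det(A-λI) = λ^2 + 9.
λ = 0 ± 3i: zero real part.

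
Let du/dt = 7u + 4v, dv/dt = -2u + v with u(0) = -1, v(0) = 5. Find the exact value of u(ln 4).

7616

A = [[7,4],[-2,1]]; eigenvalues λ = 3, 5.
Eigenvectors: (-1,1) for λ=3, (-2,1) for λ=5.
From the initial condition, c_1 = 9, c_2 = -4.
u(ln 4) = (9)(4^3)(-1) + (-4)(4^5)(-2) = 7616.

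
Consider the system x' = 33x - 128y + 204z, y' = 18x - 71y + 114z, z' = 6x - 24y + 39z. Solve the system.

x(t) = -5c_1e^(-3t) + 4c_2e^(t) + 6c_3e^(3t), y(t) = -3c_1e^(-3t) + c_2e^(t) + 3c_3e^(3t), z(t) = -c_1e^(-3t) + c_3e^(3t)

Coefficient matrix A = [[33, -128, 204], [18, -71, 114], [6, -24, 39]].
det(A - λI) = 0 gives eigenvalues λ = -3, 1, 3.
For λ=-3: eigenvector (-5,-3,-1).
For λ=1: eigenvector (4,1,0).
For λ=3: eigenvector (6,3,1).
General solution: c_1e^(-3t)(-5,-3,-1) + c_2e^(t)(4,1,0) + c_3e^(3t)(6,3,1).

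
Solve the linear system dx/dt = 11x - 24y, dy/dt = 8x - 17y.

Coefficient matrix A = [[11, -24], [8, -17]].
Characteristic polynomial det(A - λI) = λ^2 + 6λ + 5 = 0.
Eigenvalues λ = -5, -1.
For λ=-5: (A-λI) row 1 is [16, -24], so an eigenvector is (-3, -2).
For λ=-1: (A-λI) row 1 is [12, -24], so an eigenvector is (2, 1).
General solution: C_1e^(-5t)(-3,-2) + C_2e^(-t)(2,1).

x(t) = -3C_1e^(-5t) + 2C_2e^(-t), y(t) = -2C_1e^(-5t) + C_2e^(-t)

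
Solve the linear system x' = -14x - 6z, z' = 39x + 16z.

x(t) = c_1e^(t)sin(3t) - c_1e^(t)cos(3t) - c_2e^(t)sin(3t) - c_2e^(t)cos(3t), z(t) = -3c_1e^(t)sin(3t) + 2c_1e^(t)cos(3t) + 2c_2e^(t)sin(3t) + 3c_2e^(t)cos(3t)

Coefficient matrix A = [[-14, -6], [39, 16]].
Characteristic polynomial det(A - λI) = λ^2 - 2λ + 10 = 0.
Eigenvalues λ = 1 ± 3i (complex conjugate pair).
For λ=1+3i: an eigenvector is (-1,2) - i(1,-3) = (-1 - i, 2 + 3i).
A real fundamental pair from Re and Im of e^((1+3i)t)v: X_1 = e^(t)(cos(3t)·(-1,2) + sin(3t)·(1,-3)), X_2 = e^(t)(sin(3t)·(-1,2) - cos(3t)·(1,-3)).
General solution: c_1X_1 + c_2X_2.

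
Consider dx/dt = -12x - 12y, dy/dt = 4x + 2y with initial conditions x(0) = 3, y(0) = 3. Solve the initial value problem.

x(t) = -27e^(-4t) + 30e^(-6t), y(t) = 18e^(-4t) - 15e^(-6t)

Coefficient matrix A = [[-12, -12], [4, 2]].
Characteristic polynomial det(A - λI) = λ^2 + 10λ + 24 = 0.
Eigenvalues λ = -6, -4.
For λ=-6: (A-λI) row 1 is [-6, -12], so an eigenvector is (-2, 1).
For λ=-4: (A-λI) row 1 is [-8, -12], so an eigenvector is (-3, 2).
General solution: K_1e^(-6t)(-2,1) + K_2e^(-4t)(-3,2).
Applying x(0)=3, y(0)=3 gives K_1=-15, K_2=9.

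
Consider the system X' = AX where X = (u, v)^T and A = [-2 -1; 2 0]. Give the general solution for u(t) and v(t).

u(t) = -K_1e^(-t)cos(t) - K_2e^(-t)sin(t), v(t) = -K_1e^(-t)sin(t) + K_1e^(-t)cos(t) + K_2e^(-t)sin(t) + K_2e^(-t)cos(t)

Coefficient matrix A = [[-2, -1], [2, 0]].
Characteristic polynomial det(A - λI) = λ^2 + 2λ + 2 = 0.
Eigenvalues λ = -1 ± i (complex conjugate pair).
For λ=-1+i: an eigenvector is (-1,1) - i(0,-1) = (-1, 1 + i).
A real fundamental pair from Re and Im of e^((-1+i)t)v: X_1 = e^(-t)(cos(t)·(-1,1) + sin(t)·(0,-1)), X_2 = e^(-t)(sin(t)·(-1,1) - cos(t)·(0,-1)).
General solution: K_1X_1 + K_2X_2.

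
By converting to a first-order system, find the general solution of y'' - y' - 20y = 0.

Let x_1 = y, x_2 = y'. Then x_1' = x_2 and x_2' = 20x_1 + x_2.
A = [[0,1],[20,1]]; det(A-λI) = λ^2 - λ - 20.
Eigenvalues λ = 5, -4 with eigenvectors (1,5), (1,-4).

y(t) = K_1e^(5t) + K_2e^(-4t)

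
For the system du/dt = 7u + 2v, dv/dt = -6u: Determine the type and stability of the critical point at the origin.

unstable node

A = [[7,2],[-6,0]]; det(A-λI) = λ^2 - 7λ + 12.
λ = 4, 3: both positive.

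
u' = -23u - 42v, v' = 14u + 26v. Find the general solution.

Coefficient matrix A = [[-23, -42], [14, 26]].
Characteristic polynomial det(A - λI) = λ^2 - 3λ - 10 = 0.
Eigenvalues λ = -2, 5.
For λ=-2: (A-λI) row 1 is [-21, -42], so an eigenvector is (-2, 1).
For λ=5: (A-λI) row 1 is [-28, -42], so an eigenvector is (-3, 2).
General solution: K_1e^(-2t)(-2,1) + K_2e^(5t)(-3,2).

u(t) = -2K_1e^(-2t) - 3K_2e^(5t), v(t) = K_1e^(-2t) + 2K_2e^(5t)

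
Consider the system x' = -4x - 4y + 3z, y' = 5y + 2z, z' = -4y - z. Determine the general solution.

Coefficient matrix A = [[-4, -4, 3], [0, 5, 2], [0, -4, -1]].
det(A - λI) = 0 gives eigenvalues λ = 1, -4, 3.
For λ=1: eigenvector (2,-1,2).
For λ=-4: eigenvector (1,0,0).
For λ=3: eigenvector (1,-1,1).
General solution: c_1e^(t)(2,-1,2) + c_2e^(-4t)(1,0,0) + c_3e^(3t)(1,-1,1).

x(t) = 2c_1e^(t) + c_2e^(-4t) + c_3e^(3t), y(t) = -c_1e^(t) - c_3e^(3t), z(t) = 2c_1e^(t) + c_3e^(3t)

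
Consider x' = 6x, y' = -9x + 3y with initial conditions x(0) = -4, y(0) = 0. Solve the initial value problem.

x(t) = -4e^(6t), y(t) = 12e^(6t) - 12e^(3t)

Coefficient matrix A = [[6, 0], [-9, 3]].
Characteristic polynomial det(A - λI) = λ^2 - 9λ + 18 = 0.
Eigenvalues λ = 3, 6.
For λ=3: (A-λI) row 1 is [3, 0], so an eigenvector is (0, -1).
For λ=6: (A-λI) row 2 is [-9, -3], so an eigenvector is (1, -3).
General solution: c_1e^(3t)(0,-1) + c_2e^(6t)(1,-3).
Applying x(0)=-4, y(0)=0 gives c_1=12, c_2=-4.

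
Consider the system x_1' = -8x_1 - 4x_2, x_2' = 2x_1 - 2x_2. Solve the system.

x_1(t) = K_1e^(-4t) + 2K_2e^(-6t), x_2(t) = -K_1e^(-4t) - K_2e^(-6t)

Coefficient matrix A = [[-8, -4], [2, -2]].
Characteristic polynomial det(A - λI) = λ^2 + 10λ + 24 = 0.
Eigenvalues λ = -4, -6.
For λ=-4: (A-λI) row 1 is [-4, -4], so an eigenvector is (1, -1).
For λ=-6: (A-λI) row 1 is [-2, -4], so an eigenvector is (2, -1).
General solution: K_1e^(-4t)(1,-1) + K_2e^(-6t)(2,-1).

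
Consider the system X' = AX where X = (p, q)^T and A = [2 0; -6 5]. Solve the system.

Coefficient matrix A = [[2, 0], [-6, 5]].
Characteristic polynomial det(A - λI) = λ^2 - 7λ + 10 = 0.
Eigenvalues λ = 2, 5.
For λ=2: (A-λI) row 2 is [-6, 3], so an eigenvector is (1, 2).
For λ=5: (A-λI) row 1 is [-3, 0], so an eigenvector is (0, 1).
General solution: c_1e^(2t)(1,2) + c_2e^(5t)(0,1).

p(t) = c_1e^(2t), q(t) = 2c_1e^(2t) + c_2e^(5t)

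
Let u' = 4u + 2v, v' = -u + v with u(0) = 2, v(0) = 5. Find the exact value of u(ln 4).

A = [[4,2],[-1,1]]; eigenvalues λ = 3, 2.
Eigenvectors: (2,-1) for λ=3, (1,-1) for λ=2.
From the initial condition, c_1 = 7, c_2 = -12.
u(ln 4) = (7)(4^3)(2) + (-12)(4^2)(1) = 704.

704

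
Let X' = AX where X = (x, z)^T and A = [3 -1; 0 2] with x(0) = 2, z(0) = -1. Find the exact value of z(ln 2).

A = [[3,-1],[0,2]]; eigenvalues λ = 2, 3.
Eigenvectors: (1,1) for λ=2, (-1,0) for λ=3.
From the initial condition, c_1 = -1, c_2 = -3.
z(ln 2) = (-1)(2^2)(1) + (-3)(2^3)(0) = -4.

-4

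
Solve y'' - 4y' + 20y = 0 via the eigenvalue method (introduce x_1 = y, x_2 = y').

Let x_1 = y, x_2 = y'. Then x_1' = x_2 and x_2' = -20x_1 + 4x_2.
A = [[0,1],[-20,4]]; det(A-λI) = λ^2 - 4λ + 20.
Eigenvalues λ = 2 ± 4i.

y(t) = K_1e^(2t)cos(4t) + K_2e^(2t)sin(4t)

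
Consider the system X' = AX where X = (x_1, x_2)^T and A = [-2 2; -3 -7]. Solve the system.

Coefficient matrix A = [[-2, 2], [-3, -7]].
Characteristic polynomial det(A - λI) = λ^2 + 9λ + 20 = 0.
Eigenvalues λ = -5, -4.
For λ=-5: (A-λI) row 1 is [3, 2], so an eigenvector is (2, -3).
For λ=-4: (A-λI) row 1 is [2, 2], so an eigenvector is (-1, 1).
General solution: K_1e^(-5t)(2,-3) + K_2e^(-4t)(-1,1).

x_1(t) = 2K_1e^(-5t) - K_2e^(-4t), x_2(t) = -3K_1e^(-5t) + K_2e^(-4t)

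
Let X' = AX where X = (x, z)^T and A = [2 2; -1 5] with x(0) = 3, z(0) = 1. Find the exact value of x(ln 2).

A = [[2,2],[-1,5]]; eigenvalues λ = 4, 3.
Eigenvectors: (-1,-1) for λ=4, (2,1) for λ=3.
From the initial condition, c_1 = 1, c_2 = 2.
x(ln 2) = (1)(2^4)(-1) + (2)(2^3)(2) = 16.

16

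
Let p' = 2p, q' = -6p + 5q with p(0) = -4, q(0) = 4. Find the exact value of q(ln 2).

A = [[2,0],[-6,5]]; eigenvalues λ = 5, 2.
Eigenvectors: (0,-1) for λ=5, (-1,-2) for λ=2.
From the initial condition, c_1 = -12, c_2 = 4.
q(ln 2) = (-12)(2^5)(-1) + (4)(2^2)(-2) = 352.

352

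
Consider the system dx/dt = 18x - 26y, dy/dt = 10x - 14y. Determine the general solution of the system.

x(t) = -3c_1e^(2t)sin(2t) - 2c_1e^(2t)cos(2t) - 2c_2e^(2t)sin(2t) + 3c_2e^(2t)cos(2t), y(t) = -2c_1e^(2t)sin(2t) - c_1e^(2t)cos(2t) - c_2e^(2t)sin(2t) + 2c_2e^(2t)cos(2t)

Coefficient matrix A = [[18, -26], [10, -14]].
Characteristic polynomial det(A - λI) = λ^2 - 4λ + 8 = 0.
Eigenvalues λ = 2 ± 2i (complex conjugate pair).
For λ=2+2i: an eigenvector is (-2,-1) - i(-3,-2) = (-2 + 3i, -1 + 2i).
A real fundamental pair from Re and Im of e^((2+2i)t)v: X_1 = e^(2t)(cos(2t)·(-2,-1) + sin(2t)·(-3,-2)), X_2 = e^(2t)(sin(2t)·(-2,-1) - cos(2t)·(-3,-2)).
General solution: c_1X_1 + c_2X_2.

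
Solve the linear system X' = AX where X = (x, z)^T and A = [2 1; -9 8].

x(t) = -c_1e^(5t) - c_2te^(5t), z(t) = -3c_1e^(5t) - 3c_2te^(5t) - c_2e^(5t)

Coefficient matrix A = [[2, 1], [-9, 8]].
Characteristic polynomial det(A - λI) = λ^2 - 10λ + 25 = 0.
Single eigenvalue λ = 5 with algebraic multiplicity 2.
Eigenvector v = (-1,-3); generalized eigenvector w with (A-λI)w=v is (0,-1).
General solution: e^(5t)[c_1·v + c_2·(t·v + w)].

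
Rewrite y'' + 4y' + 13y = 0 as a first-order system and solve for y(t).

Let x_1 = y, x_2 = y'. Then x_1' = x_2 and x_2' = -13x_1 - 4x_2.
A = [[0,1],[-13,-4]]; det(A-λI) = λ^2 + 4λ + 13.
Eigenvalues λ = -2 ± 3i.

y(t) = K_1e^(-2t)cos(3t) + K_2e^(-2t)sin(3t)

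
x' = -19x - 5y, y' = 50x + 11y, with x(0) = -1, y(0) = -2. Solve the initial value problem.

Coefficient matrix A = [[-19, -5], [50, 11]].
Characteristic polynomial det(A - λI) = λ^2 + 8λ + 41 = 0.
Eigenvalues λ = -4 ± 5i (complex conjugate pair).
For λ=-4+5i: an eigenvector is (1,-3) - i(0,1) = (1, -3 - i).
A real fundamental pair from Re and Im of e^((-4+5i)t)v: X_1 = e^(-4t)(cos(5t)·(1,-3) + sin(5t)·(0,1)), X_2 = e^(-4t)(sin(5t)·(1,-3) - cos(5t)·(0,1)).
General solution: K_1X_1 + K_2X_2.
Applying x(0)=-1, y(0)=-2 gives K_1=-1, K_2=5.

x(t) = 5e^(-4t)sin(5t) - e^(-4t)cos(5t), y(t) = -16e^(-4t)sin(5t) - 2e^(-4t)cos(5t)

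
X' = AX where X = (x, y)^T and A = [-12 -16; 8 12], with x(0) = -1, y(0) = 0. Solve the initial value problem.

Coefficient matrix A = [[-12, -16], [8, 12]].
Characteristic polynomial det(A - λI) = λ^2 - 16 = 0.
Eigenvalues λ = 4, -4.
For λ=4: (A-λI) row 1 is [-16, -16], so an eigenvector is (1, -1).
For λ=-4: (A-λI) row 1 is [-8, -16], so an eigenvector is (-2, 1).
General solution: c_1e^(4t)(1,-1) + c_2e^(-4t)(-2,1).
Applying x(0)=-1, y(0)=0 gives c_1=1, c_2=1.

x(t) = e^(4t) - 2e^(-4t), y(t) = -e^(4t) + e^(-4t)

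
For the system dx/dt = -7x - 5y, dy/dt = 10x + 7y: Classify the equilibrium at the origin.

A = [[-7,-5],[10,7]]; det(A-λI) = λ^2 + 1.
λ = 0 ± i: zero real part.

center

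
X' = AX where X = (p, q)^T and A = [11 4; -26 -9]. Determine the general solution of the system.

Coefficient matrix A = [[11, 4], [-26, -9]].
Characteristic polynomial det(A - λI) = λ^2 - 2λ + 5 = 0.
Eigenvalues λ = 1 ± 2i (complex conjugate pair).
For λ=1+2i: an eigenvector is (-1,2) - i(-1,3) = (-1 + i, 2 - 3i).
A real fundamental pair from Re and Im of e^((1+2i)t)v: X_1 = e^(t)(cos(2t)·(-1,2) + sin(2t)·(-1,3)), X_2 = e^(t)(sin(2t)·(-1,2) - cos(2t)·(-1,3)).
General solution: C_1X_1 + C_2X_2.

p(t) = -C_1e^(t)sin(2t) - C_1e^(t)cos(2t) - C_2e^(t)sin(2t) + C_2e^(t)cos(2t), q(t) = 3C_1e^(t)sin(2t) + 2C_1e^(t)cos(2t) + 2C_2e^(t)sin(2t) - 3C_2e^(t)cos(2t)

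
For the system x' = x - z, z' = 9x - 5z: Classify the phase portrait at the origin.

stable improper node

A = [[1,-1],[9,-5]]; det(A-λI) = λ^2 + 4λ + 4.
repeated λ = -2 with a single eigenvector.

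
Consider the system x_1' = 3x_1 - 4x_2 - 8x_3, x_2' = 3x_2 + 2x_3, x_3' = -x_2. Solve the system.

x_1(t) = K_1e^(3t) + 2K_3e^(t), x_2(t) = 2K_2e^(2t) - K_3e^(t), x_3(t) = -K_2e^(2t) + K_3e^(t)

Coefficient matrix A = [[3, -4, -8], [0, 3, 2], [0, -1, 0]].
det(A - λI) = 0 gives eigenvalues λ = 3, 2, 1.
For λ=3: eigenvector (1,0,0).
For λ=2: eigenvector (0,2,-1).
For λ=1: eigenvector (2,-1,1).
General solution: K_1e^(3t)(1,0,0) + K_2e^(2t)(0,2,-1) + K_3e^(t)(2,-1,1).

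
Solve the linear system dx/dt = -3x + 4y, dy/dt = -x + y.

x(t) = -2C_1e^(-t) - 2C_2te^(-t) - C_2e^(-t), y(t) = -C_1e^(-t) - C_2te^(-t) - C_2e^(-t)

Coefficient matrix A = [[-3, 4], [-1, 1]].
Characteristic polynomial det(A - λI) = λ^2 + 2λ + 1 = 0.
Single eigenvalue λ = -1 with algebraic multiplicity 2.
Eigenvector v = (-2,-1); generalized eigenvector w with (A-λI)w=v is (-1,-1).
General solution: e^(-t)[C_1·v + C_2·(t·v + w)].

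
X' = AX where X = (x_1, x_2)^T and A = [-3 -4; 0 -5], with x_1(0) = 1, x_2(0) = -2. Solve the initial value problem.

x_1(t) = 5e^(-3t) - 4e^(-5t), x_2(t) = -2e^(-5t)

Coefficient matrix A = [[-3, -4], [0, -5]].
Characteristic polynomial det(A - λI) = λ^2 + 8λ + 15 = 0.
Eigenvalues λ = -3, -5.
For λ=-3: (A-λI) row 1 is [0, -4], so an eigenvector is (-1, 0).
For λ=-5: (A-λI) row 1 is [2, -4], so an eigenvector is (-2, -1).
General solution: c_1e^(-3t)(-1,0) + c_2e^(-5t)(-2,-1).
Applying x_1(0)=1, x_2(0)=-2 gives c_1=-5, c_2=2.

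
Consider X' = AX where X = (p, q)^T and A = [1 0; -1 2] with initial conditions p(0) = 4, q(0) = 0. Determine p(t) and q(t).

Coefficient matrix A = [[1, 0], [-1, 2]].
Characteristic polynomial det(A - λI) = λ^2 - 3λ + 2 = 0.
Eigenvalues λ = 1, 2.
For λ=1: (A-λI) row 2 is [-1, 1], so an eigenvector is (-1, -1).
For λ=2: (A-λI) row 1 is [-1, 0], so an eigenvector is (0, 1).
General solution: K_1e^(t)(-1,-1) + K_2e^(2t)(0,1).
Applying p(0)=4, q(0)=0 gives K_1=-4, K_2=-4.

p(t) = 4e^(t), q(t) = -4e^(2t) + 4e^(t)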